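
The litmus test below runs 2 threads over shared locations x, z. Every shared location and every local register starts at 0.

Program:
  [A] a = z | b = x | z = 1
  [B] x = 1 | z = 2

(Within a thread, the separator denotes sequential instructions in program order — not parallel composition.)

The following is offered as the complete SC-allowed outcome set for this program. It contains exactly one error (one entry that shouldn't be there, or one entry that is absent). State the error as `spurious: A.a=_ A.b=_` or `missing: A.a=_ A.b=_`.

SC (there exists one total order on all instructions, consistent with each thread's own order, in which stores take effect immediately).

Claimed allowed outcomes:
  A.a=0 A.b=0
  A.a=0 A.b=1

missing: A.a=2 A.b=1

outcome vector order: (A.a,A.b)
under SC → 0/0; 0/1; 2/1
SC∖claimed = {2/1}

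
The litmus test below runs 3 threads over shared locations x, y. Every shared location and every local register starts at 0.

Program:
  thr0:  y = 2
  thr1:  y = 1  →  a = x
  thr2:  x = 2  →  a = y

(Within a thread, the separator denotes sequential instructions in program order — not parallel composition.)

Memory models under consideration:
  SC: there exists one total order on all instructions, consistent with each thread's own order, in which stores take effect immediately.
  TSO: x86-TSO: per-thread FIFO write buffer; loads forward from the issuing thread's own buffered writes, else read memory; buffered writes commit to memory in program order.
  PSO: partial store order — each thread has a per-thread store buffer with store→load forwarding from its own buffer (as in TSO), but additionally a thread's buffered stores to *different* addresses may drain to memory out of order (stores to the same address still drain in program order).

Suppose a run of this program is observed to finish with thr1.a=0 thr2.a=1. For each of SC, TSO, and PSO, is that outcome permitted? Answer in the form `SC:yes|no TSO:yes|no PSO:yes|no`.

outcome vector order: (thr1.a,thr2.a)
SC: 5 outcomes — {<0 1>; <0 2>; <2 0>; <2 1>; <2 2>}
TSO: 6 outcomes — {<0 0>; <0 1>; <0 2>; <2 0>; <2 1>; <2 2>}
PSO: 6 outcomes — {<0 0>; <0 1>; <0 2>; <2 0>; <2 1>; <2 2>}
target <0 1> ∈ {SC,TSO,PSO}

SC:yes TSO:yes PSO:yes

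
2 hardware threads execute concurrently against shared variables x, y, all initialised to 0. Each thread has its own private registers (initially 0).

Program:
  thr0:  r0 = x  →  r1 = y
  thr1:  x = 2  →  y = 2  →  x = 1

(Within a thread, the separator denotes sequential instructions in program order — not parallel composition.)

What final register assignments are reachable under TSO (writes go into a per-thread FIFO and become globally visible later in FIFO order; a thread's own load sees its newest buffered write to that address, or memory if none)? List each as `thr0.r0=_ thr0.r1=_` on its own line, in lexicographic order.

thr0.r0=0 thr0.r1=0
thr0.r0=0 thr0.r1=2
thr0.r0=1 thr0.r1=2
thr0.r0=2 thr0.r1=0
thr0.r0=2 thr0.r1=2

outcome vector order: (thr0.r0,thr0.r1)
|TSO outcomes| = 5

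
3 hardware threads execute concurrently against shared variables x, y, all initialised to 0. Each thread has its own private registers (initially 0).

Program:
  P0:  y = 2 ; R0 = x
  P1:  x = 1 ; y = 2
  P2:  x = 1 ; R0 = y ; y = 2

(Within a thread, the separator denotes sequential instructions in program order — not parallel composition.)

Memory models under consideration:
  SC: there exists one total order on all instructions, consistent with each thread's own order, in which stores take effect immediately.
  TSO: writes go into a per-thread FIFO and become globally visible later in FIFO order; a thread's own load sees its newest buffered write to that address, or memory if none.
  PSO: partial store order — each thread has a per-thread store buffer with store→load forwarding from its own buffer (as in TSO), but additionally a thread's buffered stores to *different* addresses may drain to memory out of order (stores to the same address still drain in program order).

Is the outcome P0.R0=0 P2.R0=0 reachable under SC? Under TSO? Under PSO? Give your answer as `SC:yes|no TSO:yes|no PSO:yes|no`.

SC:no TSO:yes PSO:yes

outcome vector order: (P0.R0,P2.R0)
under SC → 0/2 1/0 1/2
under TSO → 0/0 0/2 1/0 1/2
under PSO → 0/0 0/2 1/0 1/2
target 0/0 ∈ {TSO,PSO}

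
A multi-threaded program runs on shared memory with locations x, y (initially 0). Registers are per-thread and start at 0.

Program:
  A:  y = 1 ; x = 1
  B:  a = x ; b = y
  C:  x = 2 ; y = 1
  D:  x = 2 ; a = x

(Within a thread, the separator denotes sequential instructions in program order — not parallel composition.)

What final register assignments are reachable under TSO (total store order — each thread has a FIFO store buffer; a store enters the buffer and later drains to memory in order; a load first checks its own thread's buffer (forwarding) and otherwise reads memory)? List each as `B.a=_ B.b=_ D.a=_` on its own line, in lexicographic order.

B.a=0 B.b=0 D.a=1
B.a=0 B.b=0 D.a=2
B.a=0 B.b=1 D.a=1
B.a=0 B.b=1 D.a=2
B.a=1 B.b=1 D.a=1
B.a=1 B.b=1 D.a=2
B.a=2 B.b=0 D.a=1
B.a=2 B.b=0 D.a=2
B.a=2 B.b=1 D.a=1
B.a=2 B.b=1 D.a=2

outcome vector order: (B.a,B.b,D.a)
|TSO outcomes| = 10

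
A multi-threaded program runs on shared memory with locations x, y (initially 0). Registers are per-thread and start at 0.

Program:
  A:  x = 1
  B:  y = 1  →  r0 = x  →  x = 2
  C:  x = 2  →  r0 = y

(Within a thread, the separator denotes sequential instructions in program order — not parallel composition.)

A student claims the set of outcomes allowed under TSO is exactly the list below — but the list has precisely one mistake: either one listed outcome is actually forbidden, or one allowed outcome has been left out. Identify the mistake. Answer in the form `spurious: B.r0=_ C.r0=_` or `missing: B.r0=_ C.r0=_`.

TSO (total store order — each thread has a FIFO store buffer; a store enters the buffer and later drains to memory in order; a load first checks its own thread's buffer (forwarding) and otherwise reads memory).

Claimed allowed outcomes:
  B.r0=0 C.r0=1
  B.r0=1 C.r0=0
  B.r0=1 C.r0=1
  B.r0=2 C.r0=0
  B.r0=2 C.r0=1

missing: B.r0=0 C.r0=0

outcome vector order: (B.r0,C.r0)
TSO (6): 0/0 0/1 1/0 1/1 2/0 2/1
TSO∖claimed = {0/0}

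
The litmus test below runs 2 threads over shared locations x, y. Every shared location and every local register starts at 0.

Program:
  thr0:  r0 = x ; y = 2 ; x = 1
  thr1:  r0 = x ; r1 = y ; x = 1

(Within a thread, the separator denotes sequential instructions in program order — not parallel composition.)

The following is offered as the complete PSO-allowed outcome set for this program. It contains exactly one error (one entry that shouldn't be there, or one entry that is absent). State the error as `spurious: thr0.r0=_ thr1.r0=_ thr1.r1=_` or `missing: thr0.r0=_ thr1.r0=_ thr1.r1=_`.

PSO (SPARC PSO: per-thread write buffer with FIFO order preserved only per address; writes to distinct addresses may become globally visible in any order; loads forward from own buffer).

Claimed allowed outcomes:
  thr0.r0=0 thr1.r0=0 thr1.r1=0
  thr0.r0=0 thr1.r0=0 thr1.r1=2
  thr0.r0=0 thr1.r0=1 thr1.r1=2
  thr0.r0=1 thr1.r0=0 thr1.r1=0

outcome vector order: (thr0.r0,thr1.r0,thr1.r1)
PSO (5): 000, 002, 010, 012, 100
PSO∖claimed = {010}

missing: thr0.r0=0 thr1.r0=1 thr1.r1=0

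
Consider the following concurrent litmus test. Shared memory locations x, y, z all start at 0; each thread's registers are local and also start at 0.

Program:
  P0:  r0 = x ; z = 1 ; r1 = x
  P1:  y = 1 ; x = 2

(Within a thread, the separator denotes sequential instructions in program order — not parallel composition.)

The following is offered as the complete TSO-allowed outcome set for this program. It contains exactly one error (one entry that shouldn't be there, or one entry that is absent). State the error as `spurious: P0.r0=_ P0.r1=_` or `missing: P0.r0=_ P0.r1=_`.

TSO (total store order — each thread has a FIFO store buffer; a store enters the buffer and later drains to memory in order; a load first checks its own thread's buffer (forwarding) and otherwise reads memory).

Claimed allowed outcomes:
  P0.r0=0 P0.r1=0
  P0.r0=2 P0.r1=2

missing: P0.r0=0 P0.r1=2

outcome vector order: (P0.r0,P0.r1)
TSO (3): <0 0>, <0 2>, <2 2>
TSO∖claimed = {<0 2>}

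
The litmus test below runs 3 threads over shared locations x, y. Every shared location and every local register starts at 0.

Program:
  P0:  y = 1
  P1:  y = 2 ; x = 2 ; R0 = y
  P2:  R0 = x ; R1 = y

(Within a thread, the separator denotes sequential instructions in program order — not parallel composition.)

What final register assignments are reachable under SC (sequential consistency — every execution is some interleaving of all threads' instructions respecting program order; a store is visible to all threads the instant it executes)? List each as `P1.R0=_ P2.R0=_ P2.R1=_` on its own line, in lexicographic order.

P1.R0=1 P2.R0=0 P2.R1=0
P1.R0=1 P2.R0=0 P2.R1=1
P1.R0=1 P2.R0=0 P2.R1=2
P1.R0=1 P2.R0=2 P2.R1=1
P1.R0=1 P2.R0=2 P2.R1=2
P1.R0=2 P2.R0=0 P2.R1=0
P1.R0=2 P2.R0=0 P2.R1=1
P1.R0=2 P2.R0=0 P2.R1=2
P1.R0=2 P2.R0=2 P2.R1=1
P1.R0=2 P2.R0=2 P2.R1=2

outcome vector order: (P1.R0,P2.R0,P2.R1)
|SC outcomes| = 10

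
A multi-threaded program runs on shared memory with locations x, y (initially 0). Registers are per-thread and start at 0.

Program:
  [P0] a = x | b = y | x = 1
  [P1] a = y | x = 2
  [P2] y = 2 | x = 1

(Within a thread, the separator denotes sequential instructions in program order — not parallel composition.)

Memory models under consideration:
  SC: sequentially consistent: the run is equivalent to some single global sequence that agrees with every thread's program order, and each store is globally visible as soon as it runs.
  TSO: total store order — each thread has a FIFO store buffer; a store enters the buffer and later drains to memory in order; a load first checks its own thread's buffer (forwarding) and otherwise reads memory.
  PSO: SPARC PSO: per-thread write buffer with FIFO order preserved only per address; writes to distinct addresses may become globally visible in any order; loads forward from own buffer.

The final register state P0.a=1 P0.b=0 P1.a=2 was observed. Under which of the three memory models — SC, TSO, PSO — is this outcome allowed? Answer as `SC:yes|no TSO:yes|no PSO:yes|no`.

SC:no TSO:no PSO:yes

outcome vector order: (P0.a,P0.b,P1.a)
SC: 9 outcomes — {000 002 020 022 120 122 200 220 222}
TSO: 9 outcomes — {000 002 020 022 120 122 200 220 222}
PSO: 11 outcomes — {000 002 020 022 100 102 120 122 200 220 222}
target 102 ∈ {PSO}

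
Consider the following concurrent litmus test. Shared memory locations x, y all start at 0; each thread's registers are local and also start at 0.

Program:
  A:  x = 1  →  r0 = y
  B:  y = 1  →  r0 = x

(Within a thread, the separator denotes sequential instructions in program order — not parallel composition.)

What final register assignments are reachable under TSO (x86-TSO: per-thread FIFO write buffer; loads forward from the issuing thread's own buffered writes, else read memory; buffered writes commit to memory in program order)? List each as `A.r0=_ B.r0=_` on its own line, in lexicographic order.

A.r0=0 B.r0=0
A.r0=0 B.r0=1
A.r0=1 B.r0=0
A.r0=1 B.r0=1

outcome vector order: (A.r0,B.r0)
|TSO outcomes| = 4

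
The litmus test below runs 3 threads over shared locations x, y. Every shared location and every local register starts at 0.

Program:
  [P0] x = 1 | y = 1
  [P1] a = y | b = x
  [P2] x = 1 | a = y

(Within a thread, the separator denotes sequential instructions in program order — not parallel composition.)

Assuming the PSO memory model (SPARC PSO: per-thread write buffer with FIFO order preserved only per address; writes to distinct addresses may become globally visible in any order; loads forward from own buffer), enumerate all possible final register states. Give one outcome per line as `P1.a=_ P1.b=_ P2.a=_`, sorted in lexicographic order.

P1.a=0 P1.b=0 P2.a=0
P1.a=0 P1.b=0 P2.a=1
P1.a=0 P1.b=1 P2.a=0
P1.a=0 P1.b=1 P2.a=1
P1.a=1 P1.b=0 P2.a=0
P1.a=1 P1.b=0 P2.a=1
P1.a=1 P1.b=1 P2.a=0
P1.a=1 P1.b=1 P2.a=1

outcome vector order: (P1.a,P1.b,P2.a)
|PSO outcomes| = 8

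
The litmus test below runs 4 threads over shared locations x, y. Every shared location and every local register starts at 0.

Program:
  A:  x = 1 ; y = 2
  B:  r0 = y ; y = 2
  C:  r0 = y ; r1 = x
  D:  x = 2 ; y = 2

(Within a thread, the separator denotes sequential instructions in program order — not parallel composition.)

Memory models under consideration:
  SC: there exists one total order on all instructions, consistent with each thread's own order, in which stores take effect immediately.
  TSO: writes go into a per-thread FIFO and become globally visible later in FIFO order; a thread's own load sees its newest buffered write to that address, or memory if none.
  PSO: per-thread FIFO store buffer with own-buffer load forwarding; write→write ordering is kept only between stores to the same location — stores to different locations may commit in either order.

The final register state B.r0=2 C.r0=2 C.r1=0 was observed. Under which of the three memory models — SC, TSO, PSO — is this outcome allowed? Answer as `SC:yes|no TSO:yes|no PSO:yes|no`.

SC:no TSO:no PSO:yes

outcome vector order: (B.r0,C.r0,C.r1)
[SC] allowed = {(0,0,0), (0,0,1), (0,0,2), (0,2,0), (0,2,1), (0,2,2), (2,0,0), (2,0,1), (2,0,2), (2,2,1), (2,2,2)}
[TSO] allowed = {(0,0,0), (0,0,1), (0,0,2), (0,2,0), (0,2,1), (0,2,2), (2,0,0), (2,0,1), (2,0,2), (2,2,1), (2,2,2)}
[PSO] allowed = {(0,0,0), (0,0,1), (0,0,2), (0,2,0), (0,2,1), (0,2,2), (2,0,0), (2,0,1), (2,0,2), (2,2,0), (2,2,1), (2,2,2)}
target (2,2,0) ∈ {PSO}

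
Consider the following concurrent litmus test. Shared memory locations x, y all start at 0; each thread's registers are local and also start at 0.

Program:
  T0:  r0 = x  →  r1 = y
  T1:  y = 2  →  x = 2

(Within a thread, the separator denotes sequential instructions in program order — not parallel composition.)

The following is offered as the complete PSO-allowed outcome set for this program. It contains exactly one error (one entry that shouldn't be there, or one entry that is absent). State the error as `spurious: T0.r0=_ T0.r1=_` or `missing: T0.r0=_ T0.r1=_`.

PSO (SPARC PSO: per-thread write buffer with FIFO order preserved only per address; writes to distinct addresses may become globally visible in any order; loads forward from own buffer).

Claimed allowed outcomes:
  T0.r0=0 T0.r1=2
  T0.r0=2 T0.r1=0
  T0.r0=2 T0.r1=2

outcome vector order: (T0.r0,T0.r1)
[PSO] allowed = {<0 0>; <0 2>; <2 0>; <2 2>}
PSO∖claimed = {<0 0>}

missing: T0.r0=0 T0.r1=0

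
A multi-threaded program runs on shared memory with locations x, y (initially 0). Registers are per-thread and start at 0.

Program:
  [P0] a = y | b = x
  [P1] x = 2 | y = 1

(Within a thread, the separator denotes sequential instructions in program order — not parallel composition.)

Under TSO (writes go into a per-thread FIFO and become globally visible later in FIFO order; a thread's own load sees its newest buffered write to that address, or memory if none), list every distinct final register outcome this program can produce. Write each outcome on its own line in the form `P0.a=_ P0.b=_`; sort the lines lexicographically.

P0.a=0 P0.b=0
P0.a=0 P0.b=2
P0.a=1 P0.b=2

outcome vector order: (P0.a,P0.b)
|TSO outcomes| = 3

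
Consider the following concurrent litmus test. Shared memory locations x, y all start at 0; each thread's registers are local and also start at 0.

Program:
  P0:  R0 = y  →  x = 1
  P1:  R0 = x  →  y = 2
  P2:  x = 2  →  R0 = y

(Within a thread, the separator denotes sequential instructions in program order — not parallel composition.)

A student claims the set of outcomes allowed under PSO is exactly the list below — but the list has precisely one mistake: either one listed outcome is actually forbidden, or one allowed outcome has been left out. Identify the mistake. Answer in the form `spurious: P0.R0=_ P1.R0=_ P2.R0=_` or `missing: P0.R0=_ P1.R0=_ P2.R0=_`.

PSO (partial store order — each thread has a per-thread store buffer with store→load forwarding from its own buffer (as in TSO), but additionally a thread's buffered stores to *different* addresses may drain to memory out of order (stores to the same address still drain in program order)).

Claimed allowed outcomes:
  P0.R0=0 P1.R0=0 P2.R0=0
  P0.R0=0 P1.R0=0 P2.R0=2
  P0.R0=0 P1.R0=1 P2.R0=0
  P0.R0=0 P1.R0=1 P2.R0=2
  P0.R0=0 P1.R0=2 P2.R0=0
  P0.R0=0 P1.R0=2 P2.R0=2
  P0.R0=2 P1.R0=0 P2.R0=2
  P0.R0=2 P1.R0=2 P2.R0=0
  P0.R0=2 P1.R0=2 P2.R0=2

missing: P0.R0=2 P1.R0=0 P2.R0=0

outcome vector order: (P0.R0,P1.R0,P2.R0)
under PSO → 000, 002, 010, 012, 020, 022, 200, 202, 220, 222
PSO∖claimed = {200}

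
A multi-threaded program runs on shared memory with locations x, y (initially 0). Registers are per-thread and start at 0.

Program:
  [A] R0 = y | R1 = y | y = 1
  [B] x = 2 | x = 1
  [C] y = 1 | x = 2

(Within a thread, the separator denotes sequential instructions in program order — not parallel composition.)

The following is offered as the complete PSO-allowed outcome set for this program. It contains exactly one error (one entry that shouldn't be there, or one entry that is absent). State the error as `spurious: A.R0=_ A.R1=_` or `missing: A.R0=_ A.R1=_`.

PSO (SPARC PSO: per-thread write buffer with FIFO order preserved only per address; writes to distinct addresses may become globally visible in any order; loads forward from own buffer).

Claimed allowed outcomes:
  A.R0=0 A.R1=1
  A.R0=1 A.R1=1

missing: A.R0=0 A.R1=0

outcome vector order: (A.R0,A.R1)
PSO (3): 00 01 11
PSO∖claimed = {00}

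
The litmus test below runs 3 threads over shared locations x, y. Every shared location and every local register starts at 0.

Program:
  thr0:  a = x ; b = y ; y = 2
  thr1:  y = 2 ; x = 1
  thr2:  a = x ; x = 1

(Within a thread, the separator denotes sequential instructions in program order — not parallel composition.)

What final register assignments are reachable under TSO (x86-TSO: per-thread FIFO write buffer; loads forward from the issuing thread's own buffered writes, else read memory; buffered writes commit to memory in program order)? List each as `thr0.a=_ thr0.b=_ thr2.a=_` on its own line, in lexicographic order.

thr0.a=0 thr0.b=0 thr2.a=0
thr0.a=0 thr0.b=0 thr2.a=1
thr0.a=0 thr0.b=2 thr2.a=0
thr0.a=0 thr0.b=2 thr2.a=1
thr0.a=1 thr0.b=0 thr2.a=0
thr0.a=1 thr0.b=2 thr2.a=0
thr0.a=1 thr0.b=2 thr2.a=1

outcome vector order: (thr0.a,thr0.b,thr2.a)
|TSO outcomes| = 7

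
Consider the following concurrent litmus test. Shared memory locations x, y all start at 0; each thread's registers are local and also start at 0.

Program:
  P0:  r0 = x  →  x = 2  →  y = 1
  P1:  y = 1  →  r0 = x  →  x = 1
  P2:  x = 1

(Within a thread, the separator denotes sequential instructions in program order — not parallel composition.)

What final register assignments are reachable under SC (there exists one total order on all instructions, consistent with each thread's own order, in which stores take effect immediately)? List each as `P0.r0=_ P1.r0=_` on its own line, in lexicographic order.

outcome vector order: (P0.r0,P1.r0)
|SC outcomes| = 6

P0.r0=0 P1.r0=0
P0.r0=0 P1.r0=1
P0.r0=0 P1.r0=2
P0.r0=1 P1.r0=0
P0.r0=1 P1.r0=1
P0.r0=1 P1.r0=2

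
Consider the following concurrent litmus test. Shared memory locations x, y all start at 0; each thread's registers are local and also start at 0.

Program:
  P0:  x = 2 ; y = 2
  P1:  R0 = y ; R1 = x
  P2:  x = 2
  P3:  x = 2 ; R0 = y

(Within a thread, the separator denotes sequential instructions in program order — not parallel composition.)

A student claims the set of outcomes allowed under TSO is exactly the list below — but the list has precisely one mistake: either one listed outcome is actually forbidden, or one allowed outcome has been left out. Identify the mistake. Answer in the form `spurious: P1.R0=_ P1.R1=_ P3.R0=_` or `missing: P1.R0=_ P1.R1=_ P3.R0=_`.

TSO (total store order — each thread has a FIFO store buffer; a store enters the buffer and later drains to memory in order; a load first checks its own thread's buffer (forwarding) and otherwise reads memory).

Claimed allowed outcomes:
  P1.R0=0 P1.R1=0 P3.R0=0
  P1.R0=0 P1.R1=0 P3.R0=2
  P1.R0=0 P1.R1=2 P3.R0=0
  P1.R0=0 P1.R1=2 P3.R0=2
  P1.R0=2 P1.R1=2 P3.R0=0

outcome vector order: (P1.R0,P1.R1,P3.R0)
TSO (6): <0 0 0>; <0 0 2>; <0 2 0>; <0 2 2>; <2 2 0>; <2 2 2>
TSO∖claimed = {<2 2 2>}

missing: P1.R0=2 P1.R1=2 P3.R0=2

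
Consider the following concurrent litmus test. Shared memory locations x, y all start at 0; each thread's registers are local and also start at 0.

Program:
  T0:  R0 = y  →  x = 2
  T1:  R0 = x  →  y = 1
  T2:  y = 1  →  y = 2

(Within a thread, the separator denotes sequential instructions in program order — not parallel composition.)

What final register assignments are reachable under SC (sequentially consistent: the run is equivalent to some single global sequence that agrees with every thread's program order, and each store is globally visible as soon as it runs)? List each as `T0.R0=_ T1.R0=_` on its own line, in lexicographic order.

T0.R0=0 T1.R0=0
T0.R0=0 T1.R0=2
T0.R0=1 T1.R0=0
T0.R0=1 T1.R0=2
T0.R0=2 T1.R0=0
T0.R0=2 T1.R0=2

outcome vector order: (T0.R0,T1.R0)
|SC outcomes| = 6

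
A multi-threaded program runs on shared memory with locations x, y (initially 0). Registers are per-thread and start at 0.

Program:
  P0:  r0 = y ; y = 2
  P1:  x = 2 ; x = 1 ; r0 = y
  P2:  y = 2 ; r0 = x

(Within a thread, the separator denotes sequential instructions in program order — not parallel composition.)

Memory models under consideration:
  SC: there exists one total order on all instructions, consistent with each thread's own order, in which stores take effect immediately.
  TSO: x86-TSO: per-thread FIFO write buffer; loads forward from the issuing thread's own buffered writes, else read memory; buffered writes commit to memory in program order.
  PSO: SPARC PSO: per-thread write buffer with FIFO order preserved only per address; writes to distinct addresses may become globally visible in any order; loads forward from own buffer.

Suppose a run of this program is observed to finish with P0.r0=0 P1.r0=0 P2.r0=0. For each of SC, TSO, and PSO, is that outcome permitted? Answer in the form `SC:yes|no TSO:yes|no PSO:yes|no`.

outcome vector order: (P0.r0,P1.r0,P2.r0)
under SC → <0 0 1> <0 2 0> <0 2 1> <0 2 2> <2 0 1> <2 2 0> <2 2 1> <2 2 2>
under TSO → <0 0 0> <0 0 1> <0 0 2> <0 2 0> <0 2 1> <0 2 2> <2 0 0> <2 0 1> <2 0 2> <2 2 0> <2 2 1> <2 2 2>
under PSO → <0 0 0> <0 0 1> <0 0 2> <0 2 0> <0 2 1> <0 2 2> <2 0 0> <2 0 1> <2 0 2> <2 2 0> <2 2 1> <2 2 2>
target <0 0 0> ∈ {TSO,PSO}

SC:no TSO:yes PSO:yes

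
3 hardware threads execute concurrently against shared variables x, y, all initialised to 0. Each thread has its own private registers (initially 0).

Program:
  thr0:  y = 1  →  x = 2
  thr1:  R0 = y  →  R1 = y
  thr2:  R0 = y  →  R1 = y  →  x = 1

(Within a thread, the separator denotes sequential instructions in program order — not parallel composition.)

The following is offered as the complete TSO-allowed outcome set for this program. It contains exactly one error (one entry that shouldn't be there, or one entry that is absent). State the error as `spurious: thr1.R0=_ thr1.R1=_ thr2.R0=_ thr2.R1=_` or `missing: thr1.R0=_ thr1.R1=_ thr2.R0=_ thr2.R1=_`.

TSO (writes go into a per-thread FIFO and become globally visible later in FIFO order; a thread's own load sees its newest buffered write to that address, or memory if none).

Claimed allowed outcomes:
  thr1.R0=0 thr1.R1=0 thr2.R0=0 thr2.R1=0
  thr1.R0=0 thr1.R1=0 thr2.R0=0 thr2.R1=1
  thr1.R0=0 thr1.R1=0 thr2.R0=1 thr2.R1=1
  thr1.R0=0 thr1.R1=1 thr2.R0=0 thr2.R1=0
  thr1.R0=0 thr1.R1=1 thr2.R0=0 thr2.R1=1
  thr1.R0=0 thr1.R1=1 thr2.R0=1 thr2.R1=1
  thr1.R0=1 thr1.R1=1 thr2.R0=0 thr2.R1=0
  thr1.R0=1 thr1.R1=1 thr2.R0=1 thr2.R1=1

outcome vector order: (thr1.R0,thr1.R1,thr2.R0,thr2.R1)
TSO (9): 0000, 0001, 0011, 0100, 0101, 0111, 1100, 1101, 1111
TSO∖claimed = {1101}

missing: thr1.R0=1 thr1.R1=1 thr2.R0=0 thr2.R1=1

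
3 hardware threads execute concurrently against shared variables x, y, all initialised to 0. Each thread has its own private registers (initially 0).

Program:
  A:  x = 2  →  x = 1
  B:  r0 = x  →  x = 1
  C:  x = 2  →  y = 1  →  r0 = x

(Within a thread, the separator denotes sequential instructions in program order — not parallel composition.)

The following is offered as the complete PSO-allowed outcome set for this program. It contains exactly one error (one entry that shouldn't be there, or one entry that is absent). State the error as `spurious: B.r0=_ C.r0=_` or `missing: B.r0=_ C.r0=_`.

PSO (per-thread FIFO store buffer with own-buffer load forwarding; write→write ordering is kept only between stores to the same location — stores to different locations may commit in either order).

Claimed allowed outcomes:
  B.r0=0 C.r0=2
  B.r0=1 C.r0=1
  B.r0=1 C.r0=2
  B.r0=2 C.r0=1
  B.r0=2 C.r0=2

missing: B.r0=0 C.r0=1

outcome vector order: (B.r0,C.r0)
PSO (6): (0,1) (0,2) (1,1) (1,2) (2,1) (2,2)
PSO∖claimed = {(0,1)}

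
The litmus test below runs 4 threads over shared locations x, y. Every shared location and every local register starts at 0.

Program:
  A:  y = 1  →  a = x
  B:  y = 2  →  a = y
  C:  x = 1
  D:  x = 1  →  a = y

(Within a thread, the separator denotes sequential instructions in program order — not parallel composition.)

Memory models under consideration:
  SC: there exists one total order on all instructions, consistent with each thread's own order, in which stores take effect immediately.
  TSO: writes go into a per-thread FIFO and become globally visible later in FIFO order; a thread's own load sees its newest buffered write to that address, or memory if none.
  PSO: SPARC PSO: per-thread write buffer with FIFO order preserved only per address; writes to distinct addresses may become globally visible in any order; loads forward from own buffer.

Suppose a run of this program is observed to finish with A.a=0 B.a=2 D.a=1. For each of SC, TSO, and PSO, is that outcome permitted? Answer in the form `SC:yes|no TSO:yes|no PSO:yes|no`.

SC:yes TSO:yes PSO:yes

outcome vector order: (A.a,B.a,D.a)
SC: 9 outcomes — {(0,1,1); (0,2,1); (0,2,2); (1,1,0); (1,1,1); (1,1,2); (1,2,0); (1,2,1); (1,2,2)}
TSO: 12 outcomes — {(0,1,0); (0,1,1); (0,1,2); (0,2,0); (0,2,1); (0,2,2); (1,1,0); (1,1,1); (1,1,2); (1,2,0); (1,2,1); (1,2,2)}
PSO: 12 outcomes — {(0,1,0); (0,1,1); (0,1,2); (0,2,0); (0,2,1); (0,2,2); (1,1,0); (1,1,1); (1,1,2); (1,2,0); (1,2,1); (1,2,2)}
target (0,2,1) ∈ {SC,TSO,PSO}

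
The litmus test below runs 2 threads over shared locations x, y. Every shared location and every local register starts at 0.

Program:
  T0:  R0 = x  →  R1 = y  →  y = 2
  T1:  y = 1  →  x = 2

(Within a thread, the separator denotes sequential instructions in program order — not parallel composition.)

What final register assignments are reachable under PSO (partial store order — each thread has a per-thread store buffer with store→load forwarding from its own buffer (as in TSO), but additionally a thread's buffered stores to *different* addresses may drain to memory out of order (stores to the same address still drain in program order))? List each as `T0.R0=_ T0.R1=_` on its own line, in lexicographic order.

T0.R0=0 T0.R1=0
T0.R0=0 T0.R1=1
T0.R0=2 T0.R1=0
T0.R0=2 T0.R1=1

outcome vector order: (T0.R0,T0.R1)
|PSO outcomes| = 4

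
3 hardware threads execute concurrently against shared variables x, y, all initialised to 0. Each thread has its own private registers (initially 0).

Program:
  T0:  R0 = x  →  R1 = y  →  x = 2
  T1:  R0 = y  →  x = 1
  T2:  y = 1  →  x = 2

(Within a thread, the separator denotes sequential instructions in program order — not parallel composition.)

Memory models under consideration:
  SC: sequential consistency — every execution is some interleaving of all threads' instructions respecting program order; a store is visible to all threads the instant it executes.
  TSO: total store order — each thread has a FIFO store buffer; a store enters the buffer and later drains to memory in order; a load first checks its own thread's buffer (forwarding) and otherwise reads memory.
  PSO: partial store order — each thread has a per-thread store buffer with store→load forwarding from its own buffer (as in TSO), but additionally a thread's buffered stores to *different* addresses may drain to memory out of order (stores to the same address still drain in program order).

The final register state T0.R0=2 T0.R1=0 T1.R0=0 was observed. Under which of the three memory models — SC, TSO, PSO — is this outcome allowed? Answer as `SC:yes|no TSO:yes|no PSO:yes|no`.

SC:no TSO:no PSO:yes

outcome vector order: (T0.R0,T0.R1,T1.R0)
under SC → <0 0 0> <0 0 1> <0 1 0> <0 1 1> <1 0 0> <1 1 0> <1 1 1> <2 1 0> <2 1 1>
under TSO → <0 0 0> <0 0 1> <0 1 0> <0 1 1> <1 0 0> <1 1 0> <1 1 1> <2 1 0> <2 1 1>
under PSO → <0 0 0> <0 0 1> <0 1 0> <0 1 1> <1 0 0> <1 1 0> <1 1 1> <2 0 0> <2 0 1> <2 1 0> <2 1 1>
target <2 0 0> ∈ {PSO}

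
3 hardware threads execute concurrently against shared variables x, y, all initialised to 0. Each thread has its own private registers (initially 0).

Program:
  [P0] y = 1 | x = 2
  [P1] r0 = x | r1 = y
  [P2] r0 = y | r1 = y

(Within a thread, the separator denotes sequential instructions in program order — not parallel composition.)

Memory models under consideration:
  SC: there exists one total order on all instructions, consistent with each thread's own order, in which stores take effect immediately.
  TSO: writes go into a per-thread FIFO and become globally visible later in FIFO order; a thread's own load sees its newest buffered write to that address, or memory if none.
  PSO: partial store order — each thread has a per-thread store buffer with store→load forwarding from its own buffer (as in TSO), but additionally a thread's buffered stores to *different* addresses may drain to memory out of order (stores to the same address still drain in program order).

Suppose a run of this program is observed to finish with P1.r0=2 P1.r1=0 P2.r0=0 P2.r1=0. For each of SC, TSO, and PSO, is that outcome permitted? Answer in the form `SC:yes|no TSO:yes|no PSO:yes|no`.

outcome vector order: (P1.r0,P1.r1,P2.r0,P2.r1)
SC: 9 outcomes — {(0,0,0,0) (0,0,0,1) (0,0,1,1) (0,1,0,0) (0,1,0,1) (0,1,1,1) (2,1,0,0) (2,1,0,1) (2,1,1,1)}
TSO: 9 outcomes — {(0,0,0,0) (0,0,0,1) (0,0,1,1) (0,1,0,0) (0,1,0,1) (0,1,1,1) (2,1,0,0) (2,1,0,1) (2,1,1,1)}
PSO: 12 outcomes — {(0,0,0,0) (0,0,0,1) (0,0,1,1) (0,1,0,0) (0,1,0,1) (0,1,1,1) (2,0,0,0) (2,0,0,1) (2,0,1,1) (2,1,0,0) (2,1,0,1) (2,1,1,1)}
target (2,0,0,0) ∈ {PSO}

SC:no TSO:no PSO:yes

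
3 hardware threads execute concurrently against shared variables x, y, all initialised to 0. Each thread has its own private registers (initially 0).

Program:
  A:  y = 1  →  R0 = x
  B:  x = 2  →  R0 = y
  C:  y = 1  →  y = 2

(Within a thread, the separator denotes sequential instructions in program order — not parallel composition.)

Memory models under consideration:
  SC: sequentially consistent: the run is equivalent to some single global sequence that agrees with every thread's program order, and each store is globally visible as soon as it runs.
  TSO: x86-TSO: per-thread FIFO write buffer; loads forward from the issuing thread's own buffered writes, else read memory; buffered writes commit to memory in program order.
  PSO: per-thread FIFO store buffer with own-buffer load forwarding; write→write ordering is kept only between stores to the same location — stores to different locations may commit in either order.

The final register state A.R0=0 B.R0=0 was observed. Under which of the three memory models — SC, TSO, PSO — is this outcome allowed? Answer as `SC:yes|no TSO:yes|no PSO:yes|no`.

SC:no TSO:yes PSO:yes

outcome vector order: (A.R0,B.R0)
SC: 5 outcomes — {(0,1), (0,2), (2,0), (2,1), (2,2)}
TSO: 6 outcomes — {(0,0), (0,1), (0,2), (2,0), (2,1), (2,2)}
PSO: 6 outcomes — {(0,0), (0,1), (0,2), (2,0), (2,1), (2,2)}
target (0,0) ∈ {TSO,PSO}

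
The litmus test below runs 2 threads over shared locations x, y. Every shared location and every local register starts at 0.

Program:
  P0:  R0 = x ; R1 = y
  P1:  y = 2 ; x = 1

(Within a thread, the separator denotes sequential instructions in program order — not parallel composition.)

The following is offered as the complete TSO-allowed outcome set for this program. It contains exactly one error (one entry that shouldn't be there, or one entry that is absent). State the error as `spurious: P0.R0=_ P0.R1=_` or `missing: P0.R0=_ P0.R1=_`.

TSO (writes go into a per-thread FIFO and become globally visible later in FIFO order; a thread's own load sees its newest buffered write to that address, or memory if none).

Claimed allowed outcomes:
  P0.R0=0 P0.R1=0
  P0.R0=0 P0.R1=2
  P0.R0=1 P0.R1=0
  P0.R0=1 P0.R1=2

outcome vector order: (P0.R0,P0.R1)
under TSO → (0,0), (0,2), (1,2)
claimed∖TSO = {(1,0)}

spurious: P0.R0=1 P0.R1=0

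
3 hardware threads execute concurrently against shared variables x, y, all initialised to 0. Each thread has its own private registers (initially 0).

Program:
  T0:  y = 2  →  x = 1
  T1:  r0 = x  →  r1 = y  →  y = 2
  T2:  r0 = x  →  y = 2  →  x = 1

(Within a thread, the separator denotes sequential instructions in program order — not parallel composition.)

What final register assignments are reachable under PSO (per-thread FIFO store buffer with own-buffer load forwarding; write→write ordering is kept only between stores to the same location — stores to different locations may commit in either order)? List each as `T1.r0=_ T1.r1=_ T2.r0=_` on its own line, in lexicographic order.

outcome vector order: (T1.r0,T1.r1,T2.r0)
|PSO outcomes| = 8

T1.r0=0 T1.r1=0 T2.r0=0
T1.r0=0 T1.r1=0 T2.r0=1
T1.r0=0 T1.r1=2 T2.r0=0
T1.r0=0 T1.r1=2 T2.r0=1
T1.r0=1 T1.r1=0 T2.r0=0
T1.r0=1 T1.r1=0 T2.r0=1
T1.r0=1 T1.r1=2 T2.r0=0
T1.r0=1 T1.r1=2 T2.r0=1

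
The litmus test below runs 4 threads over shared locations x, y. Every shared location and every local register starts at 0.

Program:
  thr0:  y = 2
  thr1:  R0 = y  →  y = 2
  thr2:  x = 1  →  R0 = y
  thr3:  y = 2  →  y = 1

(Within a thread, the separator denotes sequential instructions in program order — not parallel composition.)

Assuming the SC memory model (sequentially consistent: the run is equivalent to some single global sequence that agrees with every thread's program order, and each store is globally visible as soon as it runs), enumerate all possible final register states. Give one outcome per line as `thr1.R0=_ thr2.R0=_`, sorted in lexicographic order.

outcome vector order: (thr1.R0,thr2.R0)
|SC outcomes| = 9

thr1.R0=0 thr2.R0=0
thr1.R0=0 thr2.R0=1
thr1.R0=0 thr2.R0=2
thr1.R0=1 thr2.R0=0
thr1.R0=1 thr2.R0=1
thr1.R0=1 thr2.R0=2
thr1.R0=2 thr2.R0=0
thr1.R0=2 thr2.R0=1
thr1.R0=2 thr2.R0=2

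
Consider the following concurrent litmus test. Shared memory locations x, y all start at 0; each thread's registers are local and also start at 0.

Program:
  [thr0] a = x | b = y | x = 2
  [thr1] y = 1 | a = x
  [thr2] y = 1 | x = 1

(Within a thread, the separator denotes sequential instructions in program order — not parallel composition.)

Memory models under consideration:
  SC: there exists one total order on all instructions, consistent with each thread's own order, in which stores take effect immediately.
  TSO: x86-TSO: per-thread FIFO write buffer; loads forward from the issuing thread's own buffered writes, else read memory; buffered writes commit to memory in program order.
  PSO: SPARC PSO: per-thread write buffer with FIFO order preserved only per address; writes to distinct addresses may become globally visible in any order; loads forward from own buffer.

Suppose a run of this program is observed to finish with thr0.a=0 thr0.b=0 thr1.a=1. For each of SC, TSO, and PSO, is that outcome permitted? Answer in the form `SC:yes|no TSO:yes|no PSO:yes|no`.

SC:yes TSO:yes PSO:yes

outcome vector order: (thr0.a,thr0.b,thr1.a)
under SC → 000, 001, 002, 010, 011, 012, 110, 111, 112
under TSO → 000, 001, 002, 010, 011, 012, 110, 111, 112
under PSO → 000, 001, 002, 010, 011, 012, 100, 101, 102, 110, 111, 112
target 001 ∈ {SC,TSO,PSO}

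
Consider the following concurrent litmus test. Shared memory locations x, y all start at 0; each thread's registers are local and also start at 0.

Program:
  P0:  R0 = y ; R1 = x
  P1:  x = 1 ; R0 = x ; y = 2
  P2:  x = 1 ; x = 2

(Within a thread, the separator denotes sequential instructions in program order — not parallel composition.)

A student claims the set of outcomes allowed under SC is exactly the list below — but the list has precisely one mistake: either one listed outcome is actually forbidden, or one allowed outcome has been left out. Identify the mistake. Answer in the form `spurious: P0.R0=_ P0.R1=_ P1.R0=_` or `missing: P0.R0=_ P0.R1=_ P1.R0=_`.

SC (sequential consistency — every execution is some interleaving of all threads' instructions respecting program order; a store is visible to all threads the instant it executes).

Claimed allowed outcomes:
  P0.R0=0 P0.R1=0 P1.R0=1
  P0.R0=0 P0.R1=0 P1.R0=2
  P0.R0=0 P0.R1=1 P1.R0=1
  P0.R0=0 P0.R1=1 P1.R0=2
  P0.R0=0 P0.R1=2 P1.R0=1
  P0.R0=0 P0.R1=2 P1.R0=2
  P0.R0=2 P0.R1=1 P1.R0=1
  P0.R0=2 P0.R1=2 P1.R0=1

outcome vector order: (P0.R0,P0.R1,P1.R0)
SC (9): 001; 002; 011; 012; 021; 022; 211; 221; 222
SC∖claimed = {222}

missing: P0.R0=2 P0.R1=2 P1.R0=2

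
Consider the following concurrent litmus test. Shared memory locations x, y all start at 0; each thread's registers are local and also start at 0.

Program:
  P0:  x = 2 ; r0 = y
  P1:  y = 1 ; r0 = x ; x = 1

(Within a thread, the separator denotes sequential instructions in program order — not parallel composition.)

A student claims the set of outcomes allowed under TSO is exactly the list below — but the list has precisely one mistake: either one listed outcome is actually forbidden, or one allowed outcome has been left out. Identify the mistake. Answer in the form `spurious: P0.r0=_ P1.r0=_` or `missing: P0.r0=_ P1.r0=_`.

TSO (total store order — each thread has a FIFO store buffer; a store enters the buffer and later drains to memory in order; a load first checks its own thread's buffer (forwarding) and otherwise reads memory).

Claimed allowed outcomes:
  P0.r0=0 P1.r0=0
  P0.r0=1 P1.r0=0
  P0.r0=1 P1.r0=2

outcome vector order: (P0.r0,P1.r0)
TSO (4): <0 0> <0 2> <1 0> <1 2>
TSO∖claimed = {<0 2>}

missing: P0.r0=0 P1.r0=2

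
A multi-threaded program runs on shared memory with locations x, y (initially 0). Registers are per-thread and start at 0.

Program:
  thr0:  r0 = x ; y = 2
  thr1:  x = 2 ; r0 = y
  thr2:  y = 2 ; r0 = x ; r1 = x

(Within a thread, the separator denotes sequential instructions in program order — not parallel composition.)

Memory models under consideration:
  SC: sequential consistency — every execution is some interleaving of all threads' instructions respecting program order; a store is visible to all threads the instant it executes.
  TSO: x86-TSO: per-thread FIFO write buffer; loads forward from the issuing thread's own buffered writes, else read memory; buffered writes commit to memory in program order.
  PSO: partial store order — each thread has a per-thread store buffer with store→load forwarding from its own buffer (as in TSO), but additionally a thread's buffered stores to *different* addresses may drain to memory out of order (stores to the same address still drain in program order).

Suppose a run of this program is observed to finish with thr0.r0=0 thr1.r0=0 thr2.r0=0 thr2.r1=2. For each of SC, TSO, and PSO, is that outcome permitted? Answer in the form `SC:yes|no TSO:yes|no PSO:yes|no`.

SC:no TSO:yes PSO:yes

outcome vector order: (thr0.r0,thr1.r0,thr2.r0,thr2.r1)
under SC → 0022 0200 0202 0222 2022 2200 2202 2222
under TSO → 0000 0002 0022 0200 0202 0222 2000 2002 2022 2200 2202 2222
under PSO → 0000 0002 0022 0200 0202 0222 2000 2002 2022 2200 2202 2222
target 0002 ∈ {TSO,PSO}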